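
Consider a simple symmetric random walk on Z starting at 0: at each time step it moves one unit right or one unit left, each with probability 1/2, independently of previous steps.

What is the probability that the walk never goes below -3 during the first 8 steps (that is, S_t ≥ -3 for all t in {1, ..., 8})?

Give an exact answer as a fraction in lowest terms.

Answer: 105/128

Derivation:
Let f(t,s) = #length-t paths at position s with S_1..S_t all ≥ -3.
f(t,s) = f(t-1,s-1) + f(t-1,s+1) for s ≥ -3; f(t,s) = 0 for s < -3.
t=0: f(0,0)=1
t=1: f(1,-1)=1 f(1,1)=1
t=2: f(2,-2)=1 f(2,0)=2 f(2,2)=1
t=3: f(3,-3)=1 f(3,-1)=3 f(3,1)=3 f(3,3)=1
t=4: f(4,-2)=4 f(4,0)=6 f(4,2)=4 f(4,4)=1
t=5: f(5,-3)=4 f(5,-1)=10 f(5,1)=10 f(5,3)=5 f(5,5)=1
t=6: f(6,-2)=14 f(6,0)=20 f(6,2)=15 f(6,4)=6 f(6,6)=1
t=7: f(7,-3)=14 f(7,-1)=34 f(7,1)=35 f(7,3)=21 f(7,5)=7 f(7,7)=1
t=8: f(8,-2)=48 f(8,0)=69 f(8,2)=56 f(8,4)=28 f(8,6)=8 f(8,8)=1
Σ_s f(8,s) = 210
P = 210/256 = 105/128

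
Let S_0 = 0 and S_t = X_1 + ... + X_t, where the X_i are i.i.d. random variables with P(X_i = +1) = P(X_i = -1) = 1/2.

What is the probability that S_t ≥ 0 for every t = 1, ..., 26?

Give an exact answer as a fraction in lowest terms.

Let f(t,s) = #length-t paths at position s with S_1..S_t all ≥ 0.
f(t,s) = f(t-1,s-1) + f(t-1,s+1) for s ≥ 0; f(t,s) = 0 for s < 0.
t=0: f(0,0)=1
t=1: f(1,1)=1
t=2: f(2,0)=1 f(2,2)=1
t=3: f(3,1)=2 f(3,3)=1
t=4: f(4,0)=2 f(4,2)=3 f(4,4)=1
t=5: f(5,1)=5 f(5,3)=4 f(5,5)=1
t=6: f(6,0)=5 f(6,2)=9 f(6,4)=5 f(6,6)=1
t=7: f(7,1)=14 f(7,3)=14 f(7,5)=6 f(7,7)=1
t=8: f(8,0)=14 f(8,2)=28 f(8,4)=20 f(8,6)=7 f(8,8)=1
t=9: f(9,1)=42 f(9,3)=48 f(9,5)=27 f(9,7)=8 f(9,9)=1
t=10: f(10,0)=42 f(10,2)=90 f(10,4)=75 f(10,6)=35 f(10,8)=9 f(10,10)=1
t=11: f(11,1)=132 f(11,3)=165 f(11,5)=110 f(11,7)=44 f(11,9)=10 f(11,11)=1
t=12: f(12,0)=132 f(12,2)=297 f(12,4)=275 f(12,6)=154 f(12,8)=54 f(12,10)=11 f(12,12)=1
t=13: f(13,1)=429 f(13,3)=572 f(13,5)=429 f(13,7)=208 f(13,9)=65 f(13,11)=12 f(13,13)=1
t=14: f(14,0)=429 f(14,2)=1001 f(14,4)=1001 f(14,6)=637 f(14,8)=273 f(14,10)=77 f(14,12)=13 f(14,14)=1
t=15: f(15,1)=1430 f(15,3)=2002 f(15,5)=1638 f(15,7)=910 f(15,9)=350 f(15,11)=90 f(15,13)=14 f(15,15)=1
t=16: f(16,0)=1430 f(16,2)=3432 f(16,4)=3640 f(16,6)=2548 f(16,8)=1260 f(16,10)=440 f(16,12)=104 f(16,14)=15 f(16,16)=1
t=17: f(17,1)=4862 f(17,3)=7072 f(17,5)=6188 f(17,7)=3808 f(17,9)=1700 f(17,11)=544 f(17,13)=119 f(17,15)=16 f(17,17)=1
t=18: f(18,0)=4862 f(18,2)=11934 f(18,4)=13260 f(18,6)=9996 f(18,8)=5508 f(18,10)=2244 f(18,12)=663 f(18,14)=135 f(18,16)=17 f(18,18)=1
t=19: f(19,1)=16796 f(19,3)=25194 f(19,5)=23256 f(19,7)=15504 f(19,9)=7752 f(19,11)=2907 f(19,13)=798 f(19,15)=152 f(19,17)=18 f(19,19)=1
t=20: f(20,0)=16796 f(20,2)=41990 f(20,4)=48450 f(20,6)=38760 f(20,8)=23256 f(20,10)=10659 f(20,12)=3705 f(20,14)=950 f(20,16)=170 f(20,18)=19 f(20,20)=1
t=21: f(21,1)=58786 f(21,3)=90440 f(21,5)=87210 f(21,7)=62016 f(21,9)=33915 f(21,11)=14364 f(21,13)=4655 f(21,15)=1120 f(21,17)=189 f(21,19)=20 f(21,21)=1
t=22: f(22,0)=58786 f(22,2)=149226 f(22,4)=177650 f(22,6)=149226 f(22,8)=95931 f(22,10)=48279 f(22,12)=19019 f(22,14)=5775 f(22,16)=1309 f(22,18)=209 f(22,20)=21 f(22,22)=1
t=23: f(23,1)=208012 f(23,3)=326876 f(23,5)=326876 f(23,7)=245157 f(23,9)=144210 f(23,11)=67298 f(23,13)=24794 f(23,15)=7084 f(23,17)=1518 f(23,19)=230 f(23,21)=22 f(23,23)=1
t=24: f(24,0)=208012 f(24,2)=534888 f(24,4)=653752 f(24,6)=572033 f(24,8)=389367 f(24,10)=211508 f(24,12)=92092 f(24,14)=31878 f(24,16)=8602 f(24,18)=1748 f(24,20)=252 f(24,22)=23 f(24,24)=1
t=25: f(25,1)=742900 f(25,3)=1188640 f(25,5)=1225785 f(25,7)=961400 f(25,9)=600875 f(25,11)=303600 f(25,13)=123970 f(25,15)=40480 f(25,17)=10350 f(25,19)=2000 f(25,21)=275 f(25,23)=24 f(25,25)=1
t=26: f(26,0)=742900 f(26,2)=1931540 f(26,4)=2414425 f(26,6)=2187185 f(26,8)=1562275 f(26,10)=904475 f(26,12)=427570 f(26,14)=164450 f(26,16)=50830 f(26,18)=12350 f(26,20)=2275 f(26,22)=299 f(26,24)=25 f(26,26)=1
Σ_s f(26,s) = 10400600
P = 10400600/67108864 = 1300075/8388608

Answer: 1300075/8388608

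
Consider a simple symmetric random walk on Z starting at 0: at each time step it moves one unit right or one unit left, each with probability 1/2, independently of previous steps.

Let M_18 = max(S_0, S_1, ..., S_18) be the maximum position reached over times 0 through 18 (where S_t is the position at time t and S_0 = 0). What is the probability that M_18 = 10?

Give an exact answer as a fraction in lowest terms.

Answer: 765/65536

Derivation:
Let M_18 = max(S_0,...,S_18). Use the reflection principle: for j ≥ 1, #{paths with M_18 ≥ j} = #{S_18 ≥ j} + #{S_18 ≥ j+1}.
By reflection, #{M_18 ≥ 10} = #{S_18 ≥ 10} + #{S_18 ≥ 11} = 4048 + 988 = 5036.
#{M_18 ≥ 11} = #{S_18 ≥ 11} + #{S_18 ≥ 12} = 988 + 988 = 1976.
#{M_18 = 10} = 5036 - 1976 = 3060.
P(M_18 = 10) = 3060/262144 = 765/65536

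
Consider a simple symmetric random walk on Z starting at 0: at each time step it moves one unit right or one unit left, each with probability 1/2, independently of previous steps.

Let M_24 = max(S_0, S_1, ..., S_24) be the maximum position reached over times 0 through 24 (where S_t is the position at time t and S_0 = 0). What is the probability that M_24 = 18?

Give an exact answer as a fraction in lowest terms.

Let M_24 = max(S_0,...,S_24). Use the reflection principle: for j ≥ 1, #{paths with M_24 ≥ j} = #{S_24 ≥ j} + #{S_24 ≥ j+1}.
By reflection, #{M_24 ≥ 18} = #{S_24 ≥ 18} + #{S_24 ≥ 19} = 2325 + 301 = 2626.
#{M_24 ≥ 19} = #{S_24 ≥ 19} + #{S_24 ≥ 20} = 301 + 301 = 602.
#{M_24 = 18} = 2626 - 602 = 2024.
P(M_24 = 18) = 2024/16777216 = 253/2097152

Answer: 253/2097152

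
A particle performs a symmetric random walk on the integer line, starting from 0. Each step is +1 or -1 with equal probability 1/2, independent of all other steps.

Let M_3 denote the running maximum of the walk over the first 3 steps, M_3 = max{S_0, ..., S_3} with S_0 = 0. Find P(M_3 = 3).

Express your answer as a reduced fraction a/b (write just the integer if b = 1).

Let M_3 = max(S_0,...,S_3). Use the reflection principle: for j ≥ 1, #{paths with M_3 ≥ j} = #{S_3 ≥ j} + #{S_3 ≥ j+1}.
By reflection, #{M_3 ≥ 3} = #{S_3 ≥ 3} + #{S_3 ≥ 4} = 1 + 0 = 1.
#{M_3 ≥ 4} = #{S_3 ≥ 4} + #{S_3 ≥ 5} = 0 + 0 = 0.
#{M_3 = 3} = 1 - 0 = 1.
P(M_3 = 3) = 1/8 = 1/8

Answer: 1/8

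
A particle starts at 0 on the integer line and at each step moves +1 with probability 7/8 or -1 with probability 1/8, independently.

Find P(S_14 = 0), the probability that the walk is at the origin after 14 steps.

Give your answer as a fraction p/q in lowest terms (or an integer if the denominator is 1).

Answer: 353299947/549755813888

Derivation:
To be at 0 after 14 steps: need exactly 7 steps of +1 and 7 of -1.
Number of such sequences: C(14,7) = 3432
Each has probability (7/8)^7 · (1/8)^7 = 823543/4398046511104
P = 3432 · 823543/4398046511104 = 353299947/549755813888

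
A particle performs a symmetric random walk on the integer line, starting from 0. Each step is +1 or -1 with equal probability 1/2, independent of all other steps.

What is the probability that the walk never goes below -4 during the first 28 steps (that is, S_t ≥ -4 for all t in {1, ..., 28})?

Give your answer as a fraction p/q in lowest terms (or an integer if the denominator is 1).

Answer: 87922215/134217728

Derivation:
Let f(t,s) = #length-t paths at position s with S_1..S_t all ≥ -4.
f(t,s) = f(t-1,s-1) + f(t-1,s+1) for s ≥ -4; f(t,s) = 0 for s < -4.
t=0: f(0,0)=1
t=1: f(1,-1)=1 f(1,1)=1
t=2: f(2,-2)=1 f(2,0)=2 f(2,2)=1
t=3: f(3,-3)=1 f(3,-1)=3 f(3,1)=3 f(3,3)=1
t=4: f(4,-4)=1 f(4,-2)=4 f(4,0)=6 f(4,2)=4 f(4,4)=1
t=5: f(5,-3)=5 f(5,-1)=10 f(5,1)=10 f(5,3)=5 f(5,5)=1
t=6: f(6,-4)=5 f(6,-2)=15 f(6,0)=20 f(6,2)=15 f(6,4)=6 f(6,6)=1
t=7: f(7,-3)=20 f(7,-1)=35 f(7,1)=35 f(7,3)=21 f(7,5)=7 f(7,7)=1
t=8: f(8,-4)=20 f(8,-2)=55 f(8,0)=70 f(8,2)=56 f(8,4)=28 f(8,6)=8 f(8,8)=1
t=9: f(9,-3)=75 f(9,-1)=125 f(9,1)=126 f(9,3)=84 f(9,5)=36 f(9,7)=9 f(9,9)=1
t=10: f(10,-4)=75 f(10,-2)=200 f(10,0)=251 f(10,2)=210 f(10,4)=120 f(10,6)=45 f(10,8)=10 f(10,10)=1
t=11: f(11,-3)=275 f(11,-1)=451 f(11,1)=461 f(11,3)=330 f(11,5)=165 f(11,7)=55 f(11,9)=11 f(11,11)=1
t=12: f(12,-4)=275 f(12,-2)=726 f(12,0)=912 f(12,2)=791 f(12,4)=495 f(12,6)=220 f(12,8)=66 f(12,10)=12 f(12,12)=1
t=13: f(13,-3)=1001 f(13,-1)=1638 f(13,1)=1703 f(13,3)=1286 f(13,5)=715 f(13,7)=286 f(13,9)=78 f(13,11)=13 f(13,13)=1
t=14: f(14,-4)=1001 f(14,-2)=2639 f(14,0)=3341 f(14,2)=2989 f(14,4)=2001 f(14,6)=1001 f(14,8)=364 f(14,10)=91 f(14,12)=14 f(14,14)=1
t=15: f(15,-3)=3640 f(15,-1)=5980 f(15,1)=6330 f(15,3)=4990 f(15,5)=3002 f(15,7)=1365 f(15,9)=455 f(15,11)=105 f(15,13)=15 f(15,15)=1
t=16: f(16,-4)=3640 f(16,-2)=9620 f(16,0)=12310 f(16,2)=11320 f(16,4)=7992 f(16,6)=4367 f(16,8)=1820 f(16,10)=560 f(16,12)=120 f(16,14)=16 f(16,16)=1
t=17: f(17,-3)=13260 f(17,-1)=21930 f(17,1)=23630 f(17,3)=19312 f(17,5)=12359 f(17,7)=6187 f(17,9)=2380 f(17,11)=680 f(17,13)=136 f(17,15)=17 f(17,17)=1
t=18: f(18,-4)=13260 f(18,-2)=35190 f(18,0)=45560 f(18,2)=42942 f(18,4)=31671 f(18,6)=18546 f(18,8)=8567 f(18,10)=3060 f(18,12)=816 f(18,14)=153 f(18,16)=18 f(18,18)=1
t=19: f(19,-3)=48450 f(19,-1)=80750 f(19,1)=88502 f(19,3)=74613 f(19,5)=50217 f(19,7)=27113 f(19,9)=11627 f(19,11)=3876 f(19,13)=969 f(19,15)=171 f(19,17)=19 f(19,19)=1
t=20: f(20,-4)=48450 f(20,-2)=129200 f(20,0)=169252 f(20,2)=163115 f(20,4)=124830 f(20,6)=77330 f(20,8)=38740 f(20,10)=15503 f(20,12)=4845 f(20,14)=1140 f(20,16)=190 f(20,18)=20 f(20,20)=1
t=21: f(21,-3)=177650 f(21,-1)=298452 f(21,1)=332367 f(21,3)=287945 f(21,5)=202160 f(21,7)=116070 f(21,9)=54243 f(21,11)=20348 f(21,13)=5985 f(21,15)=1330 f(21,17)=210 f(21,19)=21 f(21,21)=1
t=22: f(22,-4)=177650 f(22,-2)=476102 f(22,0)=630819 f(22,2)=620312 f(22,4)=490105 f(22,6)=318230 f(22,8)=170313 f(22,10)=74591 f(22,12)=26333 f(22,14)=7315 f(22,16)=1540 f(22,18)=231 f(22,20)=22 f(22,22)=1
t=23: f(23,-3)=653752 f(23,-1)=1106921 f(23,1)=1251131 f(23,3)=1110417 f(23,5)=808335 f(23,7)=488543 f(23,9)=244904 f(23,11)=100924 f(23,13)=33648 f(23,15)=8855 f(23,17)=1771 f(23,19)=253 f(23,21)=23 f(23,23)=1
t=24: f(24,-4)=653752 f(24,-2)=1760673 f(24,0)=2358052 f(24,2)=2361548 f(24,4)=1918752 f(24,6)=1296878 f(24,8)=733447 f(24,10)=345828 f(24,12)=134572 f(24,14)=42503 f(24,16)=10626 f(24,18)=2024 f(24,20)=276 f(24,22)=24 f(24,24)=1
t=25: f(25,-3)=2414425 f(25,-1)=4118725 f(25,1)=4719600 f(25,3)=4280300 f(25,5)=3215630 f(25,7)=2030325 f(25,9)=1079275 f(25,11)=480400 f(25,13)=177075 f(25,15)=53129 f(25,17)=12650 f(25,19)=2300 f(25,21)=300 f(25,23)=25 f(25,25)=1
t=26: f(26,-4)=2414425 f(26,-2)=6533150 f(26,0)=8838325 f(26,2)=8999900 f(26,4)=7495930 f(26,6)=5245955 f(26,8)=3109600 f(26,10)=1559675 f(26,12)=657475 f(26,14)=230204 f(26,16)=65779 f(26,18)=14950 f(26,20)=2600 f(26,22)=325 f(26,24)=26 f(26,26)=1
t=27: f(27,-3)=8947575 f(27,-1)=15371475 f(27,1)=17838225 f(27,3)=16495830 f(27,5)=12741885 f(27,7)=8355555 f(27,9)=4669275 f(27,11)=2217150 f(27,13)=887679 f(27,15)=295983 f(27,17)=80729 f(27,19)=17550 f(27,21)=2925 f(27,23)=351 f(27,25)=27 f(27,27)=1
t=28: f(28,-4)=8947575 f(28,-2)=24319050 f(28,0)=33209700 f(28,2)=34334055 f(28,4)=29237715 f(28,6)=21097440 f(28,8)=13024830 f(28,10)=6886425 f(28,12)=3104829 f(28,14)=1183662 f(28,16)=376712 f(28,18)=98279 f(28,20)=20475 f(28,22)=3276 f(28,24)=378 f(28,26)=28 f(28,28)=1
Σ_s f(28,s) = 175844430
P = 175844430/268435456 = 87922215/134217728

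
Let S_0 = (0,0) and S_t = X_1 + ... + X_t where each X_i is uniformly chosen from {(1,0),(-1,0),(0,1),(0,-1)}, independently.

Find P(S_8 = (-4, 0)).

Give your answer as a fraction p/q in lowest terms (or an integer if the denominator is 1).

Let h be the number of horizontal steps (so 8-h are vertical). To end at (-4,0) need (h-4)/2 right-steps and ((8-h)+0)/2 up-steps.
Sum over h with 4 ≤ h ≤ 8, h ≡ 0 (mod 2), 8-h ≡ 0 (mod 2):
h=4: C(8,4)·C(4,0)·C(4,2) = 70·1·6 = 420
h=6: C(8,6)·C(6,1)·C(2,1) = 28·6·2 = 336
h=8: C(8,8)·C(8,2)·C(0,0) = 1·28·1 = 28
Total favorable: 784
Total paths: 4^8 = 65536
P = 784/65536 = 49/4096

Answer: 49/4096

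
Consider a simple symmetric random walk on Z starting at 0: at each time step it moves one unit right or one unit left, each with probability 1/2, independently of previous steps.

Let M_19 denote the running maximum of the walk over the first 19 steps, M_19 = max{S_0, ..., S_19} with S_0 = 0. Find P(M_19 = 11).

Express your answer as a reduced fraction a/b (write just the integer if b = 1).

Let M_19 = max(S_0,...,S_19). Use the reflection principle: for j ≥ 1, #{paths with M_19 ≥ j} = #{S_19 ≥ j} + #{S_19 ≥ j+1}.
By reflection, #{M_19 ≥ 11} = #{S_19 ≥ 11} + #{S_19 ≥ 12} = 5036 + 1160 = 6196.
#{M_19 ≥ 12} = #{S_19 ≥ 12} + #{S_19 ≥ 13} = 1160 + 1160 = 2320.
#{M_19 = 11} = 6196 - 2320 = 3876.
P(M_19 = 11) = 3876/524288 = 969/131072

Answer: 969/131072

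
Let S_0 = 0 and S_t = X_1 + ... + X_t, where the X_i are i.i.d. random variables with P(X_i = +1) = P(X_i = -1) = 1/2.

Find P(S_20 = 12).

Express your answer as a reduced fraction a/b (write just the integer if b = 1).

Answer: 4845/1048576

Derivation:
To reach position 12 after 20 steps: need 16 steps of +1 and 4 of -1.
Favorable paths: C(20,16) = 4845
Total paths: 2^20 = 1048576
P = 4845/1048576 = 4845/1048576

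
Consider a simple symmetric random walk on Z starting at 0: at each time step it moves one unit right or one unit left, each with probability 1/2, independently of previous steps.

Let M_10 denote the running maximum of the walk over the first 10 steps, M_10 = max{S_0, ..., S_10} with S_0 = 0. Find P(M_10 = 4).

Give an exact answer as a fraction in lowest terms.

Let M_10 = max(S_0,...,S_10). Use the reflection principle: for j ≥ 1, #{paths with M_10 ≥ j} = #{S_10 ≥ j} + #{S_10 ≥ j+1}.
By reflection, #{M_10 ≥ 4} = #{S_10 ≥ 4} + #{S_10 ≥ 5} = 176 + 56 = 232.
#{M_10 ≥ 5} = #{S_10 ≥ 5} + #{S_10 ≥ 6} = 56 + 56 = 112.
#{M_10 = 4} = 232 - 112 = 120.
P(M_10 = 4) = 120/1024 = 15/128

Answer: 15/128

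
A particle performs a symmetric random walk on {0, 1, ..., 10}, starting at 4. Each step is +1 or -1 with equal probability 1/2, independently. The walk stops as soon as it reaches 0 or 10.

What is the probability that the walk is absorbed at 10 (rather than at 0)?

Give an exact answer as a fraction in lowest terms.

Answer: 2/5

Derivation:
Symmetric walk (p = 1/2): the harmonic-function argument gives P(hit 10 before 0 | start at 4) = a/N.
P = 4/10 = 2/5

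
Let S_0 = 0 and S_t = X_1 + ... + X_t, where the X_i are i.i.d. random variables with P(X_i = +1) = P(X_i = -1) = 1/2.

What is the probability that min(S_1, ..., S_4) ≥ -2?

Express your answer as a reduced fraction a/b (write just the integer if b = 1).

Answer: 7/8

Derivation:
Let f(t,s) = #length-t paths at position s with S_1..S_t all ≥ -2.
f(t,s) = f(t-1,s-1) + f(t-1,s+1) for s ≥ -2; f(t,s) = 0 for s < -2.
t=0: f(0,0)=1
t=1: f(1,-1)=1 f(1,1)=1
t=2: f(2,-2)=1 f(2,0)=2 f(2,2)=1
t=3: f(3,-1)=3 f(3,1)=3 f(3,3)=1
t=4: f(4,-2)=3 f(4,0)=6 f(4,2)=4 f(4,4)=1
Σ_s f(4,s) = 14
P = 14/16 = 7/8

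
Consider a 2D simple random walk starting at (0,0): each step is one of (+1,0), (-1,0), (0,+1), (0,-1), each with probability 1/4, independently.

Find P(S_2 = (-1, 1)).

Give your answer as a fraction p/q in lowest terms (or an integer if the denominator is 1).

Let h be the number of horizontal steps (so 2-h are vertical). To end at (-1,1) need (h-1)/2 right-steps and ((2-h)+1)/2 up-steps.
Sum over h with 1 ≤ h ≤ 1, h ≡ 1 (mod 2), 2-h ≡ 1 (mod 2):
h=1: C(2,1)·C(1,0)·C(1,1) = 2·1·1 = 2
Total favorable: 2
Total paths: 4^2 = 16
P = 2/16 = 1/8

Answer: 1/8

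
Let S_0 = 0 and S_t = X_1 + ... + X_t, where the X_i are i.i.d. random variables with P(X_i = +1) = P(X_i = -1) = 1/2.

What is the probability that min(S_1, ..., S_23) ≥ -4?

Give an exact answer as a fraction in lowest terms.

Let f(t,s) = #length-t paths at position s with S_1..S_t all ≥ -4.
f(t,s) = f(t-1,s-1) + f(t-1,s+1) for s ≥ -4; f(t,s) = 0 for s < -4.
t=0: f(0,0)=1
t=1: f(1,-1)=1 f(1,1)=1
t=2: f(2,-2)=1 f(2,0)=2 f(2,2)=1
t=3: f(3,-3)=1 f(3,-1)=3 f(3,1)=3 f(3,3)=1
t=4: f(4,-4)=1 f(4,-2)=4 f(4,0)=6 f(4,2)=4 f(4,4)=1
t=5: f(5,-3)=5 f(5,-1)=10 f(5,1)=10 f(5,3)=5 f(5,5)=1
t=6: f(6,-4)=5 f(6,-2)=15 f(6,0)=20 f(6,2)=15 f(6,4)=6 f(6,6)=1
t=7: f(7,-3)=20 f(7,-1)=35 f(7,1)=35 f(7,3)=21 f(7,5)=7 f(7,7)=1
t=8: f(8,-4)=20 f(8,-2)=55 f(8,0)=70 f(8,2)=56 f(8,4)=28 f(8,6)=8 f(8,8)=1
t=9: f(9,-3)=75 f(9,-1)=125 f(9,1)=126 f(9,3)=84 f(9,5)=36 f(9,7)=9 f(9,9)=1
t=10: f(10,-4)=75 f(10,-2)=200 f(10,0)=251 f(10,2)=210 f(10,4)=120 f(10,6)=45 f(10,8)=10 f(10,10)=1
t=11: f(11,-3)=275 f(11,-1)=451 f(11,1)=461 f(11,3)=330 f(11,5)=165 f(11,7)=55 f(11,9)=11 f(11,11)=1
t=12: f(12,-4)=275 f(12,-2)=726 f(12,0)=912 f(12,2)=791 f(12,4)=495 f(12,6)=220 f(12,8)=66 f(12,10)=12 f(12,12)=1
t=13: f(13,-3)=1001 f(13,-1)=1638 f(13,1)=1703 f(13,3)=1286 f(13,5)=715 f(13,7)=286 f(13,9)=78 f(13,11)=13 f(13,13)=1
t=14: f(14,-4)=1001 f(14,-2)=2639 f(14,0)=3341 f(14,2)=2989 f(14,4)=2001 f(14,6)=1001 f(14,8)=364 f(14,10)=91 f(14,12)=14 f(14,14)=1
t=15: f(15,-3)=3640 f(15,-1)=5980 f(15,1)=6330 f(15,3)=4990 f(15,5)=3002 f(15,7)=1365 f(15,9)=455 f(15,11)=105 f(15,13)=15 f(15,15)=1
t=16: f(16,-4)=3640 f(16,-2)=9620 f(16,0)=12310 f(16,2)=11320 f(16,4)=7992 f(16,6)=4367 f(16,8)=1820 f(16,10)=560 f(16,12)=120 f(16,14)=16 f(16,16)=1
t=17: f(17,-3)=13260 f(17,-1)=21930 f(17,1)=23630 f(17,3)=19312 f(17,5)=12359 f(17,7)=6187 f(17,9)=2380 f(17,11)=680 f(17,13)=136 f(17,15)=17 f(17,17)=1
t=18: f(18,-4)=13260 f(18,-2)=35190 f(18,0)=45560 f(18,2)=42942 f(18,4)=31671 f(18,6)=18546 f(18,8)=8567 f(18,10)=3060 f(18,12)=816 f(18,14)=153 f(18,16)=18 f(18,18)=1
t=19: f(19,-3)=48450 f(19,-1)=80750 f(19,1)=88502 f(19,3)=74613 f(19,5)=50217 f(19,7)=27113 f(19,9)=11627 f(19,11)=3876 f(19,13)=969 f(19,15)=171 f(19,17)=19 f(19,19)=1
t=20: f(20,-4)=48450 f(20,-2)=129200 f(20,0)=169252 f(20,2)=163115 f(20,4)=124830 f(20,6)=77330 f(20,8)=38740 f(20,10)=15503 f(20,12)=4845 f(20,14)=1140 f(20,16)=190 f(20,18)=20 f(20,20)=1
t=21: f(21,-3)=177650 f(21,-1)=298452 f(21,1)=332367 f(21,3)=287945 f(21,5)=202160 f(21,7)=116070 f(21,9)=54243 f(21,11)=20348 f(21,13)=5985 f(21,15)=1330 f(21,17)=210 f(21,19)=21 f(21,21)=1
t=22: f(22,-4)=177650 f(22,-2)=476102 f(22,0)=630819 f(22,2)=620312 f(22,4)=490105 f(22,6)=318230 f(22,8)=170313 f(22,10)=74591 f(22,12)=26333 f(22,14)=7315 f(22,16)=1540 f(22,18)=231 f(22,20)=22 f(22,22)=1
t=23: f(23,-3)=653752 f(23,-1)=1106921 f(23,1)=1251131 f(23,3)=1110417 f(23,5)=808335 f(23,7)=488543 f(23,9)=244904 f(23,11)=100924 f(23,13)=33648 f(23,15)=8855 f(23,17)=1771 f(23,19)=253 f(23,21)=23 f(23,23)=1
Σ_s f(23,s) = 5809478
P = 5809478/8388608 = 2904739/4194304

Answer: 2904739/4194304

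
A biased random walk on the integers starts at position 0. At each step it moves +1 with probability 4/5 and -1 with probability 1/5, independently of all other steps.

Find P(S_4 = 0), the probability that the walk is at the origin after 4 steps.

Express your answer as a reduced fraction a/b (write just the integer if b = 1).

Answer: 96/625

Derivation:
To be at 0 after 4 steps: need exactly 2 steps of +1 and 2 of -1.
Number of such sequences: C(4,2) = 6
Each has probability (4/5)^2 · (1/5)^2 = 16/625
P = 6 · 16/625 = 96/625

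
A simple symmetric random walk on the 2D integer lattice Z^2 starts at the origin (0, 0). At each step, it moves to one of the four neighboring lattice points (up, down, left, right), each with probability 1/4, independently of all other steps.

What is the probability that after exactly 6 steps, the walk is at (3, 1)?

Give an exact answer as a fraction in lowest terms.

Answer: 45/2048

Derivation:
Let h be the number of horizontal steps (so 6-h are vertical). To end at (3,1) need (h+3)/2 right-steps and ((6-h)+1)/2 up-steps.
Sum over h with 3 ≤ h ≤ 5, h ≡ 1 (mod 2), 6-h ≡ 1 (mod 2):
h=3: C(6,3)·C(3,3)·C(3,2) = 20·1·3 = 60
h=5: C(6,5)·C(5,4)·C(1,1) = 6·5·1 = 30
Total favorable: 90
Total paths: 4^6 = 4096
P = 90/4096 = 45/2048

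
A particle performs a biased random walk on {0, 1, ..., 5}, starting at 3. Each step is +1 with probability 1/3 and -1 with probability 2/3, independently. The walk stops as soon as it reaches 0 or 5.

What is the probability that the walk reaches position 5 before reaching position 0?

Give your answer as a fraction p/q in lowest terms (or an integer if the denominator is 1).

Biased walk: p = 1/3, q = 2/3, r = q/p = 2
Gambler's ruin: P(hit 5 before 0 | start at 3) = (1 - r^a)/(1 - r^N)
r^3 = 8; r^5 = 32
P = (1 - 8) / (1 - 32) = -7 / -31 = 7/31

Answer: 7/31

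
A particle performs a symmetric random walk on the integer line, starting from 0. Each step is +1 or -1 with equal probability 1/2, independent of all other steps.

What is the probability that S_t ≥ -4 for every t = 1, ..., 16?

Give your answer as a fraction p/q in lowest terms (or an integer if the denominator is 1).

Let f(t,s) = #length-t paths at position s with S_1..S_t all ≥ -4.
f(t,s) = f(t-1,s-1) + f(t-1,s+1) for s ≥ -4; f(t,s) = 0 for s < -4.
t=0: f(0,0)=1
t=1: f(1,-1)=1 f(1,1)=1
t=2: f(2,-2)=1 f(2,0)=2 f(2,2)=1
t=3: f(3,-3)=1 f(3,-1)=3 f(3,1)=3 f(3,3)=1
t=4: f(4,-4)=1 f(4,-2)=4 f(4,0)=6 f(4,2)=4 f(4,4)=1
t=5: f(5,-3)=5 f(5,-1)=10 f(5,1)=10 f(5,3)=5 f(5,5)=1
t=6: f(6,-4)=5 f(6,-2)=15 f(6,0)=20 f(6,2)=15 f(6,4)=6 f(6,6)=1
t=7: f(7,-3)=20 f(7,-1)=35 f(7,1)=35 f(7,3)=21 f(7,5)=7 f(7,7)=1
t=8: f(8,-4)=20 f(8,-2)=55 f(8,0)=70 f(8,2)=56 f(8,4)=28 f(8,6)=8 f(8,8)=1
t=9: f(9,-3)=75 f(9,-1)=125 f(9,1)=126 f(9,3)=84 f(9,5)=36 f(9,7)=9 f(9,9)=1
t=10: f(10,-4)=75 f(10,-2)=200 f(10,0)=251 f(10,2)=210 f(10,4)=120 f(10,6)=45 f(10,8)=10 f(10,10)=1
t=11: f(11,-3)=275 f(11,-1)=451 f(11,1)=461 f(11,3)=330 f(11,5)=165 f(11,7)=55 f(11,9)=11 f(11,11)=1
t=12: f(12,-4)=275 f(12,-2)=726 f(12,0)=912 f(12,2)=791 f(12,4)=495 f(12,6)=220 f(12,8)=66 f(12,10)=12 f(12,12)=1
t=13: f(13,-3)=1001 f(13,-1)=1638 f(13,1)=1703 f(13,3)=1286 f(13,5)=715 f(13,7)=286 f(13,9)=78 f(13,11)=13 f(13,13)=1
t=14: f(14,-4)=1001 f(14,-2)=2639 f(14,0)=3341 f(14,2)=2989 f(14,4)=2001 f(14,6)=1001 f(14,8)=364 f(14,10)=91 f(14,12)=14 f(14,14)=1
t=15: f(15,-3)=3640 f(15,-1)=5980 f(15,1)=6330 f(15,3)=4990 f(15,5)=3002 f(15,7)=1365 f(15,9)=455 f(15,11)=105 f(15,13)=15 f(15,15)=1
t=16: f(16,-4)=3640 f(16,-2)=9620 f(16,0)=12310 f(16,2)=11320 f(16,4)=7992 f(16,6)=4367 f(16,8)=1820 f(16,10)=560 f(16,12)=120 f(16,14)=16 f(16,16)=1
Σ_s f(16,s) = 51766
P = 51766/65536 = 25883/32768

Answer: 25883/32768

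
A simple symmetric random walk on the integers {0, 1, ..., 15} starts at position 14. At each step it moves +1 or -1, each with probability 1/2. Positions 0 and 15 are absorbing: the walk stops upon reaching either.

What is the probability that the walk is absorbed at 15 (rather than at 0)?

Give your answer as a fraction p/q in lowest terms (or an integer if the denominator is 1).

Symmetric walk (p = 1/2): the harmonic-function argument gives P(hit 15 before 0 | start at 14) = a/N.
P = 14/15 = 14/15

Answer: 14/15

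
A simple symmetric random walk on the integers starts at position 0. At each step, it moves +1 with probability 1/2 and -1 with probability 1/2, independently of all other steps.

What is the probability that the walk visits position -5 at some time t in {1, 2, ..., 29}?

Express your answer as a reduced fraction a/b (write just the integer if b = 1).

Count via complement. Let g(t,s) = #length-t paths at position s with S_1..S_t all ≠ -5.
g(t,s) = g(t-1,s-1) + g(t-1,s+1) for s ≠ -5; g(t,-5) = 0.
t=0: g(0,0)=1
t=1: g(1,-1)=1 g(1,1)=1
t=2: g(2,-2)=1 g(2,0)=2 g(2,2)=1
t=3: g(3,-3)=1 g(3,-1)=3 g(3,1)=3 g(3,3)=1
t=4: g(4,-4)=1 g(4,-2)=4 g(4,0)=6 g(4,2)=4 g(4,4)=1
t=5: g(5,-3)=5 g(5,-1)=10 g(5,1)=10 g(5,3)=5 g(5,5)=1
t=6: g(6,-4)=5 g(6,-2)=15 g(6,0)=20 g(6,2)=15 g(6,4)=6 g(6,6)=1
t=7: g(7,-3)=20 g(7,-1)=35 g(7,1)=35 g(7,3)=21 g(7,5)=7 g(7,7)=1
t=8: g(8,-4)=20 g(8,-2)=55 g(8,0)=70 g(8,2)=56 g(8,4)=28 g(8,6)=8 g(8,8)=1
t=9: g(9,-3)=75 g(9,-1)=125 g(9,1)=126 g(9,3)=84 g(9,5)=36 g(9,7)=9 g(9,9)=1
t=10: g(10,-4)=75 g(10,-2)=200 g(10,0)=251 g(10,2)=210 g(10,4)=120 g(10,6)=45 g(10,8)=10 g(10,10)=1
t=11: g(11,-3)=275 g(11,-1)=451 g(11,1)=461 g(11,3)=330 g(11,5)=165 g(11,7)=55 g(11,9)=11 g(11,11)=1
t=12: g(12,-4)=275 g(12,-2)=726 g(12,0)=912 g(12,2)=791 g(12,4)=495 g(12,6)=220 g(12,8)=66 g(12,10)=12 g(12,12)=1
t=13: g(13,-3)=1001 g(13,-1)=1638 g(13,1)=1703 g(13,3)=1286 g(13,5)=715 g(13,7)=286 g(13,9)=78 g(13,11)=13 g(13,13)=1
t=14: g(14,-4)=1001 g(14,-2)=2639 g(14,0)=3341 g(14,2)=2989 g(14,4)=2001 g(14,6)=1001 g(14,8)=364 g(14,10)=91 g(14,12)=14 g(14,14)=1
t=15: g(15,-3)=3640 g(15,-1)=5980 g(15,1)=6330 g(15,3)=4990 g(15,5)=3002 g(15,7)=1365 g(15,9)=455 g(15,11)=105 g(15,13)=15 g(15,15)=1
t=16: g(16,-4)=3640 g(16,-2)=9620 g(16,0)=12310 g(16,2)=11320 g(16,4)=7992 g(16,6)=4367 g(16,8)=1820 g(16,10)=560 g(16,12)=120 g(16,14)=16 g(16,16)=1
t=17: g(17,-3)=13260 g(17,-1)=21930 g(17,1)=23630 g(17,3)=19312 g(17,5)=12359 g(17,7)=6187 g(17,9)=2380 g(17,11)=680 g(17,13)=136 g(17,15)=17 g(17,17)=1
t=18: g(18,-4)=13260 g(18,-2)=35190 g(18,0)=45560 g(18,2)=42942 g(18,4)=31671 g(18,6)=18546 g(18,8)=8567 g(18,10)=3060 g(18,12)=816 g(18,14)=153 g(18,16)=18 g(18,18)=1
t=19: g(19,-3)=48450 g(19,-1)=80750 g(19,1)=88502 g(19,3)=74613 g(19,5)=50217 g(19,7)=27113 g(19,9)=11627 g(19,11)=3876 g(19,13)=969 g(19,15)=171 g(19,17)=19 g(19,19)=1
t=20: g(20,-4)=48450 g(20,-2)=129200 g(20,0)=169252 g(20,2)=163115 g(20,4)=124830 g(20,6)=77330 g(20,8)=38740 g(20,10)=15503 g(20,12)=4845 g(20,14)=1140 g(20,16)=190 g(20,18)=20 g(20,20)=1
t=21: g(21,-3)=177650 g(21,-1)=298452 g(21,1)=332367 g(21,3)=287945 g(21,5)=202160 g(21,7)=116070 g(21,9)=54243 g(21,11)=20348 g(21,13)=5985 g(21,15)=1330 g(21,17)=210 g(21,19)=21 g(21,21)=1
t=22: g(22,-4)=177650 g(22,-2)=476102 g(22,0)=630819 g(22,2)=620312 g(22,4)=490105 g(22,6)=318230 g(22,8)=170313 g(22,10)=74591 g(22,12)=26333 g(22,14)=7315 g(22,16)=1540 g(22,18)=231 g(22,20)=22 g(22,22)=1
t=23: g(23,-3)=653752 g(23,-1)=1106921 g(23,1)=1251131 g(23,3)=1110417 g(23,5)=808335 g(23,7)=488543 g(23,9)=244904 g(23,11)=100924 g(23,13)=33648 g(23,15)=8855 g(23,17)=1771 g(23,19)=253 g(23,21)=23 g(23,23)=1
t=24: g(24,-4)=653752 g(24,-2)=1760673 g(24,0)=2358052 g(24,2)=2361548 g(24,4)=1918752 g(24,6)=1296878 g(24,8)=733447 g(24,10)=345828 g(24,12)=134572 g(24,14)=42503 g(24,16)=10626 g(24,18)=2024 g(24,20)=276 g(24,22)=24 g(24,24)=1
t=25: g(25,-3)=2414425 g(25,-1)=4118725 g(25,1)=4719600 g(25,3)=4280300 g(25,5)=3215630 g(25,7)=2030325 g(25,9)=1079275 g(25,11)=480400 g(25,13)=177075 g(25,15)=53129 g(25,17)=12650 g(25,19)=2300 g(25,21)=300 g(25,23)=25 g(25,25)=1
t=26: g(26,-4)=2414425 g(26,-2)=6533150 g(26,0)=8838325 g(26,2)=8999900 g(26,4)=7495930 g(26,6)=5245955 g(26,8)=3109600 g(26,10)=1559675 g(26,12)=657475 g(26,14)=230204 g(26,16)=65779 g(26,18)=14950 g(26,20)=2600 g(26,22)=325 g(26,24)=26 g(26,26)=1
t=27: g(27,-3)=8947575 g(27,-1)=15371475 g(27,1)=17838225 g(27,3)=16495830 g(27,5)=12741885 g(27,7)=8355555 g(27,9)=4669275 g(27,11)=2217150 g(27,13)=887679 g(27,15)=295983 g(27,17)=80729 g(27,19)=17550 g(27,21)=2925 g(27,23)=351 g(27,25)=27 g(27,27)=1
t=28: g(28,-4)=8947575 g(28,-2)=24319050 g(28,0)=33209700 g(28,2)=34334055 g(28,4)=29237715 g(28,6)=21097440 g(28,8)=13024830 g(28,10)=6886425 g(28,12)=3104829 g(28,14)=1183662 g(28,16)=376712 g(28,18)=98279 g(28,20)=20475 g(28,22)=3276 g(28,24)=378 g(28,26)=28 g(28,28)=1
t=29: g(29,-3)=33266625 g(29,-1)=57528750 g(29,1)=67543755 g(29,3)=63571770 g(29,5)=50335155 g(29,7)=34122270 g(29,9)=19911255 g(29,11)=9991254 g(29,13)=4288491 g(29,15)=1560374 g(29,17)=474991 g(29,19)=118754 g(29,21)=23751 g(29,23)=3654 g(29,25)=406 g(29,27)=29 g(29,29)=1
Paths never hitting -5: Σ_s g(29,s) = 342741285
Paths hitting -5: 2^29 - 342741285 = 194129627
P = 194129627/536870912 = 194129627/536870912

Answer: 194129627/536870912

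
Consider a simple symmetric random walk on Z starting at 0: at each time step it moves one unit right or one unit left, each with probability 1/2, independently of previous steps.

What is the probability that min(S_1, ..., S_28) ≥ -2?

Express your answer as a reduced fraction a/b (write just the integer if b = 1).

Answer: 14375115/33554432

Derivation:
Let f(t,s) = #length-t paths at position s with S_1..S_t all ≥ -2.
f(t,s) = f(t-1,s-1) + f(t-1,s+1) for s ≥ -2; f(t,s) = 0 for s < -2.
t=0: f(0,0)=1
t=1: f(1,-1)=1 f(1,1)=1
t=2: f(2,-2)=1 f(2,0)=2 f(2,2)=1
t=3: f(3,-1)=3 f(3,1)=3 f(3,3)=1
t=4: f(4,-2)=3 f(4,0)=6 f(4,2)=4 f(4,4)=1
t=5: f(5,-1)=9 f(5,1)=10 f(5,3)=5 f(5,5)=1
t=6: f(6,-2)=9 f(6,0)=19 f(6,2)=15 f(6,4)=6 f(6,6)=1
t=7: f(7,-1)=28 f(7,1)=34 f(7,3)=21 f(7,5)=7 f(7,7)=1
t=8: f(8,-2)=28 f(8,0)=62 f(8,2)=55 f(8,4)=28 f(8,6)=8 f(8,8)=1
t=9: f(9,-1)=90 f(9,1)=117 f(9,3)=83 f(9,5)=36 f(9,7)=9 f(9,9)=1
t=10: f(10,-2)=90 f(10,0)=207 f(10,2)=200 f(10,4)=119 f(10,6)=45 f(10,8)=10 f(10,10)=1
t=11: f(11,-1)=297 f(11,1)=407 f(11,3)=319 f(11,5)=164 f(11,7)=55 f(11,9)=11 f(11,11)=1
t=12: f(12,-2)=297 f(12,0)=704 f(12,2)=726 f(12,4)=483 f(12,6)=219 f(12,8)=66 f(12,10)=12 f(12,12)=1
t=13: f(13,-1)=1001 f(13,1)=1430 f(13,3)=1209 f(13,5)=702 f(13,7)=285 f(13,9)=78 f(13,11)=13 f(13,13)=1
t=14: f(14,-2)=1001 f(14,0)=2431 f(14,2)=2639 f(14,4)=1911 f(14,6)=987 f(14,8)=363 f(14,10)=91 f(14,12)=14 f(14,14)=1
t=15: f(15,-1)=3432 f(15,1)=5070 f(15,3)=4550 f(15,5)=2898 f(15,7)=1350 f(15,9)=454 f(15,11)=105 f(15,13)=15 f(15,15)=1
t=16: f(16,-2)=3432 f(16,0)=8502 f(16,2)=9620 f(16,4)=7448 f(16,6)=4248 f(16,8)=1804 f(16,10)=559 f(16,12)=120 f(16,14)=16 f(16,16)=1
t=17: f(17,-1)=11934 f(17,1)=18122 f(17,3)=17068 f(17,5)=11696 f(17,7)=6052 f(17,9)=2363 f(17,11)=679 f(17,13)=136 f(17,15)=17 f(17,17)=1
t=18: f(18,-2)=11934 f(18,0)=30056 f(18,2)=35190 f(18,4)=28764 f(18,6)=17748 f(18,8)=8415 f(18,10)=3042 f(18,12)=815 f(18,14)=153 f(18,16)=18 f(18,18)=1
t=19: f(19,-1)=41990 f(19,1)=65246 f(19,3)=63954 f(19,5)=46512 f(19,7)=26163 f(19,9)=11457 f(19,11)=3857 f(19,13)=968 f(19,15)=171 f(19,17)=19 f(19,19)=1
t=20: f(20,-2)=41990 f(20,0)=107236 f(20,2)=129200 f(20,4)=110466 f(20,6)=72675 f(20,8)=37620 f(20,10)=15314 f(20,12)=4825 f(20,14)=1139 f(20,16)=190 f(20,18)=20 f(20,20)=1
t=21: f(21,-1)=149226 f(21,1)=236436 f(21,3)=239666 f(21,5)=183141 f(21,7)=110295 f(21,9)=52934 f(21,11)=20139 f(21,13)=5964 f(21,15)=1329 f(21,17)=210 f(21,19)=21 f(21,21)=1
t=22: f(22,-2)=149226 f(22,0)=385662 f(22,2)=476102 f(22,4)=422807 f(22,6)=293436 f(22,8)=163229 f(22,10)=73073 f(22,12)=26103 f(22,14)=7293 f(22,16)=1539 f(22,18)=231 f(22,20)=22 f(22,22)=1
t=23: f(23,-1)=534888 f(23,1)=861764 f(23,3)=898909 f(23,5)=716243 f(23,7)=456665 f(23,9)=236302 f(23,11)=99176 f(23,13)=33396 f(23,15)=8832 f(23,17)=1770 f(23,19)=253 f(23,21)=23 f(23,23)=1
t=24: f(24,-2)=534888 f(24,0)=1396652 f(24,2)=1760673 f(24,4)=1615152 f(24,6)=1172908 f(24,8)=692967 f(24,10)=335478 f(24,12)=132572 f(24,14)=42228 f(24,16)=10602 f(24,18)=2023 f(24,20)=276 f(24,22)=24 f(24,24)=1
t=25: f(25,-1)=1931540 f(25,1)=3157325 f(25,3)=3375825 f(25,5)=2788060 f(25,7)=1865875 f(25,9)=1028445 f(25,11)=468050 f(25,13)=174800 f(25,15)=52830 f(25,17)=12625 f(25,19)=2299 f(25,21)=300 f(25,23)=25 f(25,25)=1
t=26: f(26,-2)=1931540 f(26,0)=5088865 f(26,2)=6533150 f(26,4)=6163885 f(26,6)=4653935 f(26,8)=2894320 f(26,10)=1496495 f(26,12)=642850 f(26,14)=227630 f(26,16)=65455 f(26,18)=14924 f(26,20)=2599 f(26,22)=325 f(26,24)=26 f(26,26)=1
t=27: f(27,-1)=7020405 f(27,1)=11622015 f(27,3)=12697035 f(27,5)=10817820 f(27,7)=7548255 f(27,9)=4390815 f(27,11)=2139345 f(27,13)=870480 f(27,15)=293085 f(27,17)=80379 f(27,19)=17523 f(27,21)=2924 f(27,23)=351 f(27,25)=27 f(27,27)=1
t=28: f(28,-2)=7020405 f(28,0)=18642420 f(28,2)=24319050 f(28,4)=23514855 f(28,6)=18366075 f(28,8)=11939070 f(28,10)=6530160 f(28,12)=3009825 f(28,14)=1163565 f(28,16)=373464 f(28,18)=97902 f(28,20)=20447 f(28,22)=3275 f(28,24)=378 f(28,26)=28 f(28,28)=1
Σ_s f(28,s) = 115000920
P = 115000920/268435456 = 14375115/33554432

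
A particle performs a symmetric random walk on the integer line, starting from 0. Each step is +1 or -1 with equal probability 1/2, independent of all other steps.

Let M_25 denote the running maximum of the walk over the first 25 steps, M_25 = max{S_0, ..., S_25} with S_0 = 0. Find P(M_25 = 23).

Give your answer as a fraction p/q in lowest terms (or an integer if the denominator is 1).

Let M_25 = max(S_0,...,S_25). Use the reflection principle: for j ≥ 1, #{paths with M_25 ≥ j} = #{S_25 ≥ j} + #{S_25 ≥ j+1}.
By reflection, #{M_25 ≥ 23} = #{S_25 ≥ 23} + #{S_25 ≥ 24} = 26 + 1 = 27.
#{M_25 ≥ 24} = #{S_25 ≥ 24} + #{S_25 ≥ 25} = 1 + 1 = 2.
#{M_25 = 23} = 27 - 2 = 25.
P(M_25 = 23) = 25/33554432 = 25/33554432

Answer: 25/33554432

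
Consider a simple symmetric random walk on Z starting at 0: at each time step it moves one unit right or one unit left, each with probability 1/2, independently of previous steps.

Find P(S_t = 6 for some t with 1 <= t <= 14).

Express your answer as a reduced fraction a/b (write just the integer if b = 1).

Answer: 1941/16384

Derivation:
Count via complement. Let g(t,s) = #length-t paths at position s with S_1..S_t all ≠ 6.
g(t,s) = g(t-1,s-1) + g(t-1,s+1) for s ≠ 6; g(t,6) = 0.
t=0: g(0,0)=1
t=1: g(1,-1)=1 g(1,1)=1
t=2: g(2,-2)=1 g(2,0)=2 g(2,2)=1
t=3: g(3,-3)=1 g(3,-1)=3 g(3,1)=3 g(3,3)=1
t=4: g(4,-4)=1 g(4,-2)=4 g(4,0)=6 g(4,2)=4 g(4,4)=1
t=5: g(5,-5)=1 g(5,-3)=5 g(5,-1)=10 g(5,1)=10 g(5,3)=5 g(5,5)=1
t=6: g(6,-6)=1 g(6,-4)=6 g(6,-2)=15 g(6,0)=20 g(6,2)=15 g(6,4)=6
t=7: g(7,-7)=1 g(7,-5)=7 g(7,-3)=21 g(7,-1)=35 g(7,1)=35 g(7,3)=21 g(7,5)=6
t=8: g(8,-8)=1 g(8,-6)=8 g(8,-4)=28 g(8,-2)=56 g(8,0)=70 g(8,2)=56 g(8,4)=27
t=9: g(9,-9)=1 g(9,-7)=9 g(9,-5)=36 g(9,-3)=84 g(9,-1)=126 g(9,1)=126 g(9,3)=83 g(9,5)=27
t=10: g(10,-10)=1 g(10,-8)=10 g(10,-6)=45 g(10,-4)=120 g(10,-2)=210 g(10,0)=252 g(10,2)=209 g(10,4)=110
t=11: g(11,-11)=1 g(11,-9)=11 g(11,-7)=55 g(11,-5)=165 g(11,-3)=330 g(11,-1)=462 g(11,1)=461 g(11,3)=319 g(11,5)=110
t=12: g(12,-12)=1 g(12,-10)=12 g(12,-8)=66 g(12,-6)=220 g(12,-4)=495 g(12,-2)=792 g(12,0)=923 g(12,2)=780 g(12,4)=429
t=13: g(13,-13)=1 g(13,-11)=13 g(13,-9)=78 g(13,-7)=286 g(13,-5)=715 g(13,-3)=1287 g(13,-1)=1715 g(13,1)=1703 g(13,3)=1209 g(13,5)=429
t=14: g(14,-14)=1 g(14,-12)=14 g(14,-10)=91 g(14,-8)=364 g(14,-6)=1001 g(14,-4)=2002 g(14,-2)=3002 g(14,0)=3418 g(14,2)=2912 g(14,4)=1638
Paths never hitting 6: Σ_s g(14,s) = 14443
Paths hitting 6: 2^14 - 14443 = 1941
P = 1941/16384 = 1941/16384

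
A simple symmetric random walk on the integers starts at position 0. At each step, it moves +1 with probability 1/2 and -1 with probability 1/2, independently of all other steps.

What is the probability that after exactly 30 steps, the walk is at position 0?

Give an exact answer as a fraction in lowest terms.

To return to 0 after 30 steps: need exactly 15 steps of +1 and 15 of -1.
Favorable paths: C(30,15) = 155117520
Total paths: 2^30 = 1073741824
P = 155117520/1073741824 = 9694845/67108864

Answer: 9694845/67108864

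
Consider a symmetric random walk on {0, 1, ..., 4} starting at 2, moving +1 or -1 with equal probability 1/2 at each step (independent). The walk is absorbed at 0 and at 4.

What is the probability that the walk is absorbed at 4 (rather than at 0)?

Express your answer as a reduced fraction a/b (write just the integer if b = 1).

Answer: 1/2

Derivation:
Symmetric walk (p = 1/2): the harmonic-function argument gives P(hit 4 before 0 | start at 2) = a/N.
P = 2/4 = 1/2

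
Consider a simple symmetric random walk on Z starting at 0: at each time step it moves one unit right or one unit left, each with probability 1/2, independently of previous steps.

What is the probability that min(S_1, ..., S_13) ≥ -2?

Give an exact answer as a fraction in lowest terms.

Answer: 4719/8192

Derivation:
Let f(t,s) = #length-t paths at position s with S_1..S_t all ≥ -2.
f(t,s) = f(t-1,s-1) + f(t-1,s+1) for s ≥ -2; f(t,s) = 0 for s < -2.
t=0: f(0,0)=1
t=1: f(1,-1)=1 f(1,1)=1
t=2: f(2,-2)=1 f(2,0)=2 f(2,2)=1
t=3: f(3,-1)=3 f(3,1)=3 f(3,3)=1
t=4: f(4,-2)=3 f(4,0)=6 f(4,2)=4 f(4,4)=1
t=5: f(5,-1)=9 f(5,1)=10 f(5,3)=5 f(5,5)=1
t=6: f(6,-2)=9 f(6,0)=19 f(6,2)=15 f(6,4)=6 f(6,6)=1
t=7: f(7,-1)=28 f(7,1)=34 f(7,3)=21 f(7,5)=7 f(7,7)=1
t=8: f(8,-2)=28 f(8,0)=62 f(8,2)=55 f(8,4)=28 f(8,6)=8 f(8,8)=1
t=9: f(9,-1)=90 f(9,1)=117 f(9,3)=83 f(9,5)=36 f(9,7)=9 f(9,9)=1
t=10: f(10,-2)=90 f(10,0)=207 f(10,2)=200 f(10,4)=119 f(10,6)=45 f(10,8)=10 f(10,10)=1
t=11: f(11,-1)=297 f(11,1)=407 f(11,3)=319 f(11,5)=164 f(11,7)=55 f(11,9)=11 f(11,11)=1
t=12: f(12,-2)=297 f(12,0)=704 f(12,2)=726 f(12,4)=483 f(12,6)=219 f(12,8)=66 f(12,10)=12 f(12,12)=1
t=13: f(13,-1)=1001 f(13,1)=1430 f(13,3)=1209 f(13,5)=702 f(13,7)=285 f(13,9)=78 f(13,11)=13 f(13,13)=1
Σ_s f(13,s) = 4719
P = 4719/8192 = 4719/8192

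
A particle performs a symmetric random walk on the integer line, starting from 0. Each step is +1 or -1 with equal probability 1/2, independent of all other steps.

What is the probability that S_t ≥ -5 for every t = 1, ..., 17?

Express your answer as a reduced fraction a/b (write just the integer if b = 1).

Answer: 28067/32768

Derivation:
Let f(t,s) = #length-t paths at position s with S_1..S_t all ≥ -5.
f(t,s) = f(t-1,s-1) + f(t-1,s+1) for s ≥ -5; f(t,s) = 0 for s < -5.
t=0: f(0,0)=1
t=1: f(1,-1)=1 f(1,1)=1
t=2: f(2,-2)=1 f(2,0)=2 f(2,2)=1
t=3: f(3,-3)=1 f(3,-1)=3 f(3,1)=3 f(3,3)=1
t=4: f(4,-4)=1 f(4,-2)=4 f(4,0)=6 f(4,2)=4 f(4,4)=1
t=5: f(5,-5)=1 f(5,-3)=5 f(5,-1)=10 f(5,1)=10 f(5,3)=5 f(5,5)=1
t=6: f(6,-4)=6 f(6,-2)=15 f(6,0)=20 f(6,2)=15 f(6,4)=6 f(6,6)=1
t=7: f(7,-5)=6 f(7,-3)=21 f(7,-1)=35 f(7,1)=35 f(7,3)=21 f(7,5)=7 f(7,7)=1
t=8: f(8,-4)=27 f(8,-2)=56 f(8,0)=70 f(8,2)=56 f(8,4)=28 f(8,6)=8 f(8,8)=1
t=9: f(9,-5)=27 f(9,-3)=83 f(9,-1)=126 f(9,1)=126 f(9,3)=84 f(9,5)=36 f(9,7)=9 f(9,9)=1
t=10: f(10,-4)=110 f(10,-2)=209 f(10,0)=252 f(10,2)=210 f(10,4)=120 f(10,6)=45 f(10,8)=10 f(10,10)=1
t=11: f(11,-5)=110 f(11,-3)=319 f(11,-1)=461 f(11,1)=462 f(11,3)=330 f(11,5)=165 f(11,7)=55 f(11,9)=11 f(11,11)=1
t=12: f(12,-4)=429 f(12,-2)=780 f(12,0)=923 f(12,2)=792 f(12,4)=495 f(12,6)=220 f(12,8)=66 f(12,10)=12 f(12,12)=1
t=13: f(13,-5)=429 f(13,-3)=1209 f(13,-1)=1703 f(13,1)=1715 f(13,3)=1287 f(13,5)=715 f(13,7)=286 f(13,9)=78 f(13,11)=13 f(13,13)=1
t=14: f(14,-4)=1638 f(14,-2)=2912 f(14,0)=3418 f(14,2)=3002 f(14,4)=2002 f(14,6)=1001 f(14,8)=364 f(14,10)=91 f(14,12)=14 f(14,14)=1
t=15: f(15,-5)=1638 f(15,-3)=4550 f(15,-1)=6330 f(15,1)=6420 f(15,3)=5004 f(15,5)=3003 f(15,7)=1365 f(15,9)=455 f(15,11)=105 f(15,13)=15 f(15,15)=1
t=16: f(16,-4)=6188 f(16,-2)=10880 f(16,0)=12750 f(16,2)=11424 f(16,4)=8007 f(16,6)=4368 f(16,8)=1820 f(16,10)=560 f(16,12)=120 f(16,14)=16 f(16,16)=1
t=17: f(17,-5)=6188 f(17,-3)=17068 f(17,-1)=23630 f(17,1)=24174 f(17,3)=19431 f(17,5)=12375 f(17,7)=6188 f(17,9)=2380 f(17,11)=680 f(17,13)=136 f(17,15)=17 f(17,17)=1
Σ_s f(17,s) = 112268
P = 112268/131072 = 28067/32768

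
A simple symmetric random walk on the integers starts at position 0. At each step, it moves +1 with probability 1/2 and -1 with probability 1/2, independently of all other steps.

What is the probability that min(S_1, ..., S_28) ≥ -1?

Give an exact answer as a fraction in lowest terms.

Let f(t,s) = #length-t paths at position s with S_1..S_t all ≥ -1.
f(t,s) = f(t-1,s-1) + f(t-1,s+1) for s ≥ -1; f(t,s) = 0 for s < -1.
t=0: f(0,0)=1
t=1: f(1,-1)=1 f(1,1)=1
t=2: f(2,0)=2 f(2,2)=1
t=3: f(3,-1)=2 f(3,1)=3 f(3,3)=1
t=4: f(4,0)=5 f(4,2)=4 f(4,4)=1
t=5: f(5,-1)=5 f(5,1)=9 f(5,3)=5 f(5,5)=1
t=6: f(6,0)=14 f(6,2)=14 f(6,4)=6 f(6,6)=1
t=7: f(7,-1)=14 f(7,1)=28 f(7,3)=20 f(7,5)=7 f(7,7)=1
t=8: f(8,0)=42 f(8,2)=48 f(8,4)=27 f(8,6)=8 f(8,8)=1
t=9: f(9,-1)=42 f(9,1)=90 f(9,3)=75 f(9,5)=35 f(9,7)=9 f(9,9)=1
t=10: f(10,0)=132 f(10,2)=165 f(10,4)=110 f(10,6)=44 f(10,8)=10 f(10,10)=1
t=11: f(11,-1)=132 f(11,1)=297 f(11,3)=275 f(11,5)=154 f(11,7)=54 f(11,9)=11 f(11,11)=1
t=12: f(12,0)=429 f(12,2)=572 f(12,4)=429 f(12,6)=208 f(12,8)=65 f(12,10)=12 f(12,12)=1
t=13: f(13,-1)=429 f(13,1)=1001 f(13,3)=1001 f(13,5)=637 f(13,7)=273 f(13,9)=77 f(13,11)=13 f(13,13)=1
t=14: f(14,0)=1430 f(14,2)=2002 f(14,4)=1638 f(14,6)=910 f(14,8)=350 f(14,10)=90 f(14,12)=14 f(14,14)=1
t=15: f(15,-1)=1430 f(15,1)=3432 f(15,3)=3640 f(15,5)=2548 f(15,7)=1260 f(15,9)=440 f(15,11)=104 f(15,13)=15 f(15,15)=1
t=16: f(16,0)=4862 f(16,2)=7072 f(16,4)=6188 f(16,6)=3808 f(16,8)=1700 f(16,10)=544 f(16,12)=119 f(16,14)=16 f(16,16)=1
t=17: f(17,-1)=4862 f(17,1)=11934 f(17,3)=13260 f(17,5)=9996 f(17,7)=5508 f(17,9)=2244 f(17,11)=663 f(17,13)=135 f(17,15)=17 f(17,17)=1
t=18: f(18,0)=16796 f(18,2)=25194 f(18,4)=23256 f(18,6)=15504 f(18,8)=7752 f(18,10)=2907 f(18,12)=798 f(18,14)=152 f(18,16)=18 f(18,18)=1
t=19: f(19,-1)=16796 f(19,1)=41990 f(19,3)=48450 f(19,5)=38760 f(19,7)=23256 f(19,9)=10659 f(19,11)=3705 f(19,13)=950 f(19,15)=170 f(19,17)=19 f(19,19)=1
t=20: f(20,0)=58786 f(20,2)=90440 f(20,4)=87210 f(20,6)=62016 f(20,8)=33915 f(20,10)=14364 f(20,12)=4655 f(20,14)=1120 f(20,16)=189 f(20,18)=20 f(20,20)=1
t=21: f(21,-1)=58786 f(21,1)=149226 f(21,3)=177650 f(21,5)=149226 f(21,7)=95931 f(21,9)=48279 f(21,11)=19019 f(21,13)=5775 f(21,15)=1309 f(21,17)=209 f(21,19)=21 f(21,21)=1
t=22: f(22,0)=208012 f(22,2)=326876 f(22,4)=326876 f(22,6)=245157 f(22,8)=144210 f(22,10)=67298 f(22,12)=24794 f(22,14)=7084 f(22,16)=1518 f(22,18)=230 f(22,20)=22 f(22,22)=1
t=23: f(23,-1)=208012 f(23,1)=534888 f(23,3)=653752 f(23,5)=572033 f(23,7)=389367 f(23,9)=211508 f(23,11)=92092 f(23,13)=31878 f(23,15)=8602 f(23,17)=1748 f(23,19)=252 f(23,21)=23 f(23,23)=1
t=24: f(24,0)=742900 f(24,2)=1188640 f(24,4)=1225785 f(24,6)=961400 f(24,8)=600875 f(24,10)=303600 f(24,12)=123970 f(24,14)=40480 f(24,16)=10350 f(24,18)=2000 f(24,20)=275 f(24,22)=24 f(24,24)=1
t=25: f(25,-1)=742900 f(25,1)=1931540 f(25,3)=2414425 f(25,5)=2187185 f(25,7)=1562275 f(25,9)=904475 f(25,11)=427570 f(25,13)=164450 f(25,15)=50830 f(25,17)=12350 f(25,19)=2275 f(25,21)=299 f(25,23)=25 f(25,25)=1
t=26: f(26,0)=2674440 f(26,2)=4345965 f(26,4)=4601610 f(26,6)=3749460 f(26,8)=2466750 f(26,10)=1332045 f(26,12)=592020 f(26,14)=215280 f(26,16)=63180 f(26,18)=14625 f(26,20)=2574 f(26,22)=324 f(26,24)=26 f(26,26)=1
t=27: f(27,-1)=2674440 f(27,1)=7020405 f(27,3)=8947575 f(27,5)=8351070 f(27,7)=6216210 f(27,9)=3798795 f(27,11)=1924065 f(27,13)=807300 f(27,15)=278460 f(27,17)=77805 f(27,19)=17199 f(27,21)=2898 f(27,23)=350 f(27,25)=27 f(27,27)=1
t=28: f(28,0)=9694845 f(28,2)=15967980 f(28,4)=17298645 f(28,6)=14567280 f(28,8)=10015005 f(28,10)=5722860 f(28,12)=2731365 f(28,14)=1085760 f(28,16)=356265 f(28,18)=95004 f(28,20)=20097 f(28,22)=3248 f(28,24)=377 f(28,26)=28 f(28,28)=1
Σ_s f(28,s) = 77558760
P = 77558760/268435456 = 9694845/33554432

Answer: 9694845/33554432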